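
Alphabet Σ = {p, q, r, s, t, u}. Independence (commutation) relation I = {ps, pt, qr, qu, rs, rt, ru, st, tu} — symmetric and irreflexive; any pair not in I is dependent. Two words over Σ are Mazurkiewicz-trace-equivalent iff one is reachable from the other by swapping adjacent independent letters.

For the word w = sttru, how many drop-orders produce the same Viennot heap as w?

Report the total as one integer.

drop 0:s onto floor
drop 1:t onto floor
drop 2:t onto {1:t}
drop 3:r onto floor
drop 4:u onto {0:s}
ground layer = {0:s, 1:t, 3:r}
drop-orders for the pieces not yet dropped (sum over which currently-grounded one goes next):
  1 to go: {2} 1  {3} 1  {4} 1
  2 to go: {0,4} 1  {1,2} 1  {2,3} 2  {2,4} 2  {3,4} 2
  3 to go: {0,2,4} 3  {0,3,4} 3  {1,2,3} 3  {1,2,4} 3  {2,3,4} 6
  if 0:s drops first: 12 orders
  if 1:t drops first: 12 orders
  if 3:r drops first: 6 orders
heap linearizations: 30

30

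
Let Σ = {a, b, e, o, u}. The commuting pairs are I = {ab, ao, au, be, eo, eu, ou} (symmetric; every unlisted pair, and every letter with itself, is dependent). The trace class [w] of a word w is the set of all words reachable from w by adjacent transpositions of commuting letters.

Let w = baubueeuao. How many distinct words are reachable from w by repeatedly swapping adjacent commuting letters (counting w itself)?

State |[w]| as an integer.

#0=b has no predecessor
#1=a has no predecessor
#2=u depends on [0:b]
#3=b depends on [2:u]
#4=u depends on [3:b]
#5=e depends on [1:a]
#6=e depends on [5:e]
#7=u depends on [4:u]
#8=a depends on [6:e]
#9=o depends on [3:b]
sources: [0:b, 1:a]
N(rest) = Σ N(rest − s) over sources s of rest; N(one piece) = 1:
  size 1 → [7]=1  [8]=1  [9]=1
  size 2 → [4,7]=1  [6,8]=1  [7,8]=2  [7,9]=2  [8,9]=2
  size 3 → [4,7,8]=3  [4,7,9]=3  [5,6,8]=1  [6,7,8]=3  [6,8,9]=3  [7,8,9]=6
  size 4 → [1,5,6,8]=1  [3,4,7,9]=3  [4,6,7,8]=6  [4,7,8,9]=12  [5,6,7,8]=4  [5,6,8,9]=4  [6,7,8,9]=12
  size 5 → [1,5,6,7,8]=5  [1,5,6,8,9]=5  [2,3,4,7,9]=3  [3,4,7,8,9]=15  [4,5,6,7,8]=10  [4,6,7,8,9]=30  [5,6,7,8,9]=20
  size 6 → [0,2,3,4,7,9]=3  [1,4,5,6,7,8]=15  [1,5,6,7,8,9]=30  [2,3,4,7,8,9]=18  [3,4,6,7,8,9]=45  [4,5,6,7,8,9]=60
  size 7 → [0,2,3,4,7,8,9]=21  [1,4,5,6,7,8,9]=105  [2,3,4,6,7,8,9]=63  [3,4,5,6,7,8,9]=105
  size 8 → [0,2,3,4,6,7,8,9]=84  [1,3,4,5,6,7,8,9]=210  [2,3,4,5,6,7,8,9]=168
  first=0(b) contributes 378
  first=1(a) contributes 252
|[w]| = 630

630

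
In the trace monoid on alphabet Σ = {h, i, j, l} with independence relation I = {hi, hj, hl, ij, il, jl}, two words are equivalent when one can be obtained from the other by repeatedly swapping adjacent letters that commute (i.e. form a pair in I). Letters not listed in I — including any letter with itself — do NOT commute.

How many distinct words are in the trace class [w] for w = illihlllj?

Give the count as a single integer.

0(i) covers ∅
1(l) covers ∅
2(l) covers 1:l
3(i) covers 0:i
4(h) covers ∅
5(l) covers 2:l
6(l) covers 5:l
7(l) covers 6:l
8(j) covers ∅
floor of heap: 0:i, 1:l, 4:h, 8:j
completions by unplaced set U, small U first (add the entries for U minus each lowest piece of U):
  |U|=1: {3}:1  {4}:1  {7}:1  {8}:1
  |U|=2: {0,3}:1  {3,4}:2  {3,7}:2  {3,8}:2  {4,7}:2  {4,8}:2  {6,7}:1  {7,8}:2
  |U|=3: {0,3,4}:3  {0,3,7}:3  {0,3,8}:3  {3,4,7}:6  {3,4,8}:6  {3,6,7}:3  {3,7,8}:6  {4,6,7}:3  {4,7,8}:6  {5,6,7}:1  {6,7,8}:3
  |U|=4: {0,3,4,7}:12  {0,3,4,8}:12  {0,3,6,7}:6  {0,3,7,8}:12  {2,5,6,7}:1  {3,4,6,7}:12  {3,4,7,8}:24  {3,5,6,7}:4  {3,6,7,8}:12  {4,5,6,7}:4  {4,6,7,8}:12  {5,6,7,8}:4
  |U|=5: {0,3,4,6,7}:30  {0,3,4,7,8}:60  {0,3,5,6,7}:10  {0,3,6,7,8}:30  {1,2,5,6,7}:1  {2,3,5,6,7}:5  {2,4,5,6,7}:5  {2,5,6,7,8}:5  {3,4,5,6,7}:20  {3,4,6,7,8}:60  {3,5,6,7,8}:20  {4,5,6,7,8}:20
  |U|=6: {0,2,3,5,6,7}:15  {0,3,4,5,6,7}:60  {0,3,4,6,7,8}:180  {0,3,5,6,7,8}:60  {1,2,3,5,6,7}:6  {1,2,4,5,6,7}:6  {1,2,5,6,7,8}:6  {2,3,4,5,6,7}:30  {2,3,5,6,7,8}:30  {2,4,5,6,7,8}:30  {3,4,5,6,7,8}:120
  |U|=7: {0,1,2,3,5,6,7}:21  {0,2,3,4,5,6,7}:105  {0,2,3,5,6,7,8}:105  {0,3,4,5,6,7,8}:420  {1,2,3,4,5,6,7}:42  {1,2,3,5,6,7,8}:42  {1,2,4,5,6,7,8}:42  {2,3,4,5,6,7,8}:210
  start at 0(i): 336
  start at 1(l): 840
  start at 4(h): 168
  start at 8(j): 168
sum over floor = 1512

1512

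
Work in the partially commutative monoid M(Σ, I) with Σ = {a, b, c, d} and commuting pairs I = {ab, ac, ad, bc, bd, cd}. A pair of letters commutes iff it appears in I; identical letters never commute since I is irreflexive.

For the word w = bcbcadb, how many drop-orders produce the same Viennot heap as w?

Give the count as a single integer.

420

0(b) covers ∅
1(c) covers ∅
2(b) covers 0:b
3(c) covers 1:c
4(a) covers ∅
5(d) covers ∅
6(b) covers 2:b
floor of heap: 0:b, 1:c, 4:a, 5:d
completions by unplaced set U, small U first (add the entries for U minus each lowest piece of U):
  |U|=1: {3}:1  {4}:1  {5}:1  {6}:1
  |U|=2: {1,3}:1  {2,6}:1  {3,4}:2  {3,5}:2  {3,6}:2  {4,5}:2  {4,6}:2  {5,6}:2
  |U|=3: {0,2,6}:1  {1,3,4}:3  {1,3,5}:3  {1,3,6}:3  {2,3,6}:3  {2,4,6}:3  {2,5,6}:3  {3,4,5}:6  {3,4,6}:6  {3,5,6}:6  {4,5,6}:6
  |U|=4: {0,2,3,6}:4  {0,2,4,6}:4  {0,2,5,6}:4  {1,2,3,6}:6  {1,3,4,5}:12  {1,3,4,6}:12  {1,3,5,6}:12  {2,3,4,6}:12  {2,3,5,6}:12  {2,4,5,6}:12  {3,4,5,6}:24
  |U|=5: {0,1,2,3,6}:10  {0,2,3,4,6}:20  {0,2,3,5,6}:20  {0,2,4,5,6}:20  {1,2,3,4,6}:30  {1,2,3,5,6}:30  {1,3,4,5,6}:60  {2,3,4,5,6}:60
  start at 0(b): 180
  start at 1(c): 120
  start at 4(a): 60
  start at 5(d): 60
sum over floor = 420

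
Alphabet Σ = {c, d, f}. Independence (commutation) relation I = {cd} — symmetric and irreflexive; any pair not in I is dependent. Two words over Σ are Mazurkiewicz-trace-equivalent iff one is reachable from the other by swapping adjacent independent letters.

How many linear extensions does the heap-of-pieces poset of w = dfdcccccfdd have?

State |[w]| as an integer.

piece 0:d — minimal
piece 1:f rests on {0:d}
piece 2:d rests on {1:f}
piece 3:c rests on {1:f}
piece 4:c rests on {3:c}
piece 5:c rests on {4:c}
piece 6:c rests on {5:c}
piece 7:c rests on {6:c}
piece 8:f rests on {2:d, 7:c}
piece 9:d rests on {8:f}
piece 10:d rests on {9:d}
minimal pieces: {0:d}
ways to finish when only these pieces remain (= sum over removing one remaining piece with nothing left below it):
  1 left: {10}→1
  2 left: {9,10}→1
  3 left: {8,9,10}→1
  4 left: {2,8,9,10}→1  {7,8,9,10}→1
  5 left: {2,7,8,9,10}→2  {6,7,8,9,10}→1
  6 left: {2,6,7,8,9,10}→3  {5,6,7,8,9,10}→1
  7 left: {2,5,6,7,8,9,10}→4  {4,5,6,7,8,9,10}→1
  8 left: {2,4,5,6,7,8,9,10}→5  {3,4,5,6,7,8,9,10}→1
  9 left: {2,3,4,5,6,7,8,9,10}→6
  placing 0:d first → 6 extensions

6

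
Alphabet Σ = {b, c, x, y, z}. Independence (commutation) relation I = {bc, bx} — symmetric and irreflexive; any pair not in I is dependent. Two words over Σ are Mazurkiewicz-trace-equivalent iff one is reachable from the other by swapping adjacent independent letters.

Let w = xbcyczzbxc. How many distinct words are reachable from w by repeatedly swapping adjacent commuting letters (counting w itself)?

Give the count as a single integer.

0(x) covers ∅
1(b) covers ∅
2(c) covers 0:x
3(y) covers 1:b, 2:c
4(c) covers 3:y
5(z) covers 4:c
6(z) covers 5:z
7(b) covers 6:z
8(x) covers 6:z
9(c) covers 8:x
floor of heap: 0:x, 1:b
completions by unplaced set U, small U first (add the entries for U minus each lowest piece of U):
  |U|=1: {7}:1  {9}:1
  |U|=2: {7,9}:2  {8,9}:1
  |U|=3: {7,8,9}:3
  |U|=4: {6,7,8,9}:3
  |U|=5: {5,6,7,8,9}:3
  |U|=6: {4,5,6,7,8,9}:3
  |U|=7: {3,4,5,6,7,8,9}:3
  |U|=8: {1,3,4,5,6,7,8,9}:3  {2,3,4,5,6,7,8,9}:3
  start at 0(x): 6
  start at 1(b): 3
sum over floor = 9

9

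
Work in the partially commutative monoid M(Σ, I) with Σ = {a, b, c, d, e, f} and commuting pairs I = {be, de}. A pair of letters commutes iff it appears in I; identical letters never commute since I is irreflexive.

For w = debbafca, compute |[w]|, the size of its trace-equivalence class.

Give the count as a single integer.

drop 0:d onto floor
drop 1:e onto floor
drop 2:b onto {0:d}
drop 3:b onto {2:b}
drop 4:a onto {1:e, 3:b}
drop 5:f onto {4:a}
drop 6:c onto {5:f}
drop 7:a onto {6:c}
ground layer = {0:d, 1:e}
drop-orders for the pieces not yet dropped (sum over which currently-grounded one goes next):
  1 to go: {7} 1
  2 to go: {6,7} 1
  3 to go: {5,6,7} 1
  4 to go: {4,5,6,7} 1
  5 to go: {1,4,5,6,7} 1  {3,4,5,6,7} 1
  6 to go: {1,3,4,5,6,7} 2  {2,3,4,5,6,7} 1
  if 0:d drops first: 3 orders
  if 1:e drops first: 1 orders
heap linearizations: 4

4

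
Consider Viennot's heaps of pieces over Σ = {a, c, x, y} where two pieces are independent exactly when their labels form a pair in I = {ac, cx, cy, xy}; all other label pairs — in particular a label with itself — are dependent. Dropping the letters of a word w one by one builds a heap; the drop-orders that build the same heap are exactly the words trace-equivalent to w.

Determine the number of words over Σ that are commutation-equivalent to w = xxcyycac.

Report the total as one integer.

336

drop 0:x onto floor
drop 1:x onto {0:x}
drop 2:c onto floor
drop 3:y onto floor
drop 4:y onto {3:y}
drop 5:c onto {2:c}
drop 6:a onto {1:x, 4:y}
drop 7:c onto {5:c}
ground layer = {0:x, 2:c, 3:y}
drop-orders for the pieces not yet dropped (sum over which currently-grounded one goes next):
  1 to go: {6} 1  {7} 1
  2 to go: {1,6} 1  {4,6} 1  {5,7} 1  {6,7} 2
  3 to go: {0,1,6} 1  {1,4,6} 2  {1,6,7} 3  {2,5,7} 1  {3,4,6} 1  {4,6,7} 3  {5,6,7} 3
  4 to go: {0,1,4,6} 3  {0,1,6,7} 4  {1,3,4,6} 3  {1,4,6,7} 8  {1,5,6,7} 6  {2,5,6,7} 4  {3,4,6,7} 4  {4,5,6,7} 6
  5 to go: {0,1,3,4,6} 6  {0,1,4,6,7} 15  {0,1,5,6,7} 10  {1,2,5,6,7} 10  {1,3,4,6,7} 15  {1,4,5,6,7} 20  {2,4,5,6,7} 10  {3,4,5,6,7} 10
  6 to go: {0,1,2,5,6,7} 20  {0,1,3,4,6,7} 36  {0,1,4,5,6,7} 45  {1,2,4,5,6,7} 40  {1,3,4,5,6,7} 45  {2,3,4,5,6,7} 20
  if 0:x drops first: 105 orders
  if 2:c drops first: 126 orders
  if 3:y drops first: 105 orders
heap linearizations: 336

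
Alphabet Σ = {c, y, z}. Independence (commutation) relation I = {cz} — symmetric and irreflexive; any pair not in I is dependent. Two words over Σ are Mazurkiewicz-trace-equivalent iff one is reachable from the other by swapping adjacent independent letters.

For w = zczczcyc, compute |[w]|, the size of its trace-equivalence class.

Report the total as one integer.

#0=z has no predecessor
#1=c has no predecessor
#2=z depends on [0:z]
#3=c depends on [1:c]
#4=z depends on [2:z]
#5=c depends on [3:c]
#6=y depends on [4:z, 5:c]
#7=c depends on [6:y]
sources: [0:z, 1:c]
N(rest) = Σ N(rest − s) over sources s of rest; N(one piece) = 1:
  size 1 → [7]=1
  size 2 → [6,7]=1
  size 3 → [4,6,7]=1  [5,6,7]=1
  size 4 → [2,4,6,7]=1  [3,5,6,7]=1  [4,5,6,7]=2
  size 5 → [0,2,4,6,7]=1  [1,3,5,6,7]=1  [2,4,5,6,7]=3  [3,4,5,6,7]=3
  size 6 → [0,2,4,5,6,7]=4  [1,3,4,5,6,7]=4  [2,3,4,5,6,7]=6
  first=0(z) contributes 10
  first=1(c) contributes 10
|[w]| = 20

20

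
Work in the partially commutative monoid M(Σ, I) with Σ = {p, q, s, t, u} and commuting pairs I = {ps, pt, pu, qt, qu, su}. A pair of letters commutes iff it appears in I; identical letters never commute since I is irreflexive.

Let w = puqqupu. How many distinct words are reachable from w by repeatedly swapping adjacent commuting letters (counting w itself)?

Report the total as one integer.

35

0(p) covers ∅
1(u) covers ∅
2(q) covers 0:p
3(q) covers 2:q
4(u) covers 1:u
5(p) covers 3:q
6(u) covers 4:u
floor of heap: 0:p, 1:u
completions by unplaced set U, small U first (add the entries for U minus each lowest piece of U):
  |U|=1: {5}:1  {6}:1
  |U|=2: {3,5}:1  {4,6}:1  {5,6}:2
  |U|=3: {1,4,6}:1  {2,3,5}:1  {3,5,6}:3  {4,5,6}:3
  |U|=4: {0,2,3,5}:1  {1,4,5,6}:4  {2,3,5,6}:4  {3,4,5,6}:6
  |U|=5: {0,2,3,5,6}:5  {1,3,4,5,6}:10  {2,3,4,5,6}:10
  start at 0(p): 20
  start at 1(u): 15
sum over floor = 35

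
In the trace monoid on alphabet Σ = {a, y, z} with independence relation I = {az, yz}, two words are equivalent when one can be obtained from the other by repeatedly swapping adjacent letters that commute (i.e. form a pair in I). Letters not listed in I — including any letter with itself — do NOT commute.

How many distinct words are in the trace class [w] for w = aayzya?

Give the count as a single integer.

piece 0:a — minimal
piece 1:a rests on {0:a}
piece 2:y rests on {1:a}
piece 3:z — minimal
piece 4:y rests on {2:y}
piece 5:a rests on {4:y}
minimal pieces: {0:a, 3:z}
ways to finish when only these pieces remain (= sum over removing one remaining piece with nothing left below it):
  1 left: {3}→1  {5}→1
  2 left: {3,5}→2  {4,5}→1
  3 left: {2,4,5}→1  {3,4,5}→3
  4 left: {1,2,4,5}→1  {2,3,4,5}→4
  placing 0:a first → 5 extensions
  placing 3:z first → 1 extensions
total linear extensions = 6

6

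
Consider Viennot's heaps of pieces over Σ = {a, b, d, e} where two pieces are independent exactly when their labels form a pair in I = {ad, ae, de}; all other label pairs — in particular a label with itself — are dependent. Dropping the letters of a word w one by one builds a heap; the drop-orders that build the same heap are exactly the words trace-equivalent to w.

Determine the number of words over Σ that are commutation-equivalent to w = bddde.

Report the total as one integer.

4

#0=b has no predecessor
#1=d depends on [0:b]
#2=d depends on [1:d]
#3=d depends on [2:d]
#4=e depends on [0:b]
sources: [0:b]
N(rest) = Σ N(rest − s) over sources s of rest; N(one piece) = 1:
  size 1 → [3]=1  [4]=1
  size 2 → [2,3]=1  [3,4]=2
  size 3 → [1,2,3]=1  [2,3,4]=3
  first=0(b) contributes 4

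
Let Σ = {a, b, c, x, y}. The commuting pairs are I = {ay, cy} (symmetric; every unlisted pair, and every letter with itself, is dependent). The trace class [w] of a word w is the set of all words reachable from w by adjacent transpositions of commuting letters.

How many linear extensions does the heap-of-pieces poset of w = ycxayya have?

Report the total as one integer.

0(y) covers ∅
1(c) covers ∅
2(x) covers 0:y, 1:c
3(a) covers 2:x
4(y) covers 2:x
5(y) covers 4:y
6(a) covers 3:a
floor of heap: 0:y, 1:c
completions by unplaced set U, small U first (add the entries for U minus each lowest piece of U):
  |U|=1: {5}:1  {6}:1
  |U|=2: {3,6}:1  {4,5}:1  {5,6}:2
  |U|=3: {3,5,6}:3  {4,5,6}:3
  |U|=4: {3,4,5,6}:6
  |U|=5: {2,3,4,5,6}:6
  start at 0(y): 6
  start at 1(c): 6
sum over floor = 12

12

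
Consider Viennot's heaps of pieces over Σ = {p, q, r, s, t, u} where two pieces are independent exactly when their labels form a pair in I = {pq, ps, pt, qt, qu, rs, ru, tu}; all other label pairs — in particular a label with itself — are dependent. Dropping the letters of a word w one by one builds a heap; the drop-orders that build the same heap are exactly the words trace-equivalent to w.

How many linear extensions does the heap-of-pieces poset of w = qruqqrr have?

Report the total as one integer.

0(q) covers ∅
1(r) covers 0:q
2(u) covers ∅
3(q) covers 1:r
4(q) covers 3:q
5(r) covers 4:q
6(r) covers 5:r
floor of heap: 0:q, 2:u
completions by unplaced set U, small U first (add the entries for U minus each lowest piece of U):
  |U|=1: {2}:1  {6}:1
  |U|=2: {2,6}:2  {5,6}:1
  |U|=3: {2,5,6}:3  {4,5,6}:1
  |U|=4: {2,4,5,6}:4  {3,4,5,6}:1
  |U|=5: {1,3,4,5,6}:1  {2,3,4,5,6}:5
  start at 0(q): 6
  start at 2(u): 1
sum over floor = 7

7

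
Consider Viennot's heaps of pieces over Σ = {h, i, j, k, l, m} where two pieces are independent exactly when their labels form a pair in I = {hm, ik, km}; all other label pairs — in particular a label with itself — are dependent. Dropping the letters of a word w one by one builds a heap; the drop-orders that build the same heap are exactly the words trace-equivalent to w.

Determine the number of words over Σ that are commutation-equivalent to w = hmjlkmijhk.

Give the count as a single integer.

piece 0:h — minimal
piece 1:m — minimal
piece 2:j rests on {0:h, 1:m}
piece 3:l rests on {2:j}
piece 4:k rests on {3:l}
piece 5:m rests on {3:l}
piece 6:i rests on {5:m}
piece 7:j rests on {4:k, 6:i}
piece 8:h rests on {7:j}
piece 9:k rests on {8:h}
minimal pieces: {0:h, 1:m}
ways to finish when only these pieces remain (= sum over removing one remaining piece with nothing left below it):
  1 left: {9}→1
  2 left: {8,9}→1
  3 left: {7,8,9}→1
  4 left: {4,7,8,9}→1  {6,7,8,9}→1
  5 left: {4,6,7,8,9}→2  {5,6,7,8,9}→1
  6 left: {4,5,6,7,8,9}→3
  7 left: {3,4,5,6,7,8,9}→3
  8 left: {2,3,4,5,6,7,8,9}→3
  placing 0:h first → 3 extensions
  placing 1:m first → 3 extensions
total linear extensions = 6

6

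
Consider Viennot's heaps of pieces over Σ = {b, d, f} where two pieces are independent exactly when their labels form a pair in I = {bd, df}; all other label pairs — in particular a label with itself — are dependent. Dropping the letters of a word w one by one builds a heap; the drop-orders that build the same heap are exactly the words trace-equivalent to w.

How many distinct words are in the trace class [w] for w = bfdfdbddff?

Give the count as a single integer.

drop 0:b onto floor
drop 1:f onto {0:b}
drop 2:d onto floor
drop 3:f onto {1:f}
drop 4:d onto {2:d}
drop 5:b onto {3:f}
drop 6:d onto {4:d}
drop 7:d onto {6:d}
drop 8:f onto {5:b}
drop 9:f onto {8:f}
ground layer = {0:b, 2:d}
drop-orders for the pieces not yet dropped (sum over which currently-grounded one goes next):
  1 to go: {7} 1  {9} 1
  2 to go: {6,7} 1  {7,9} 2  {8,9} 1
  3 to go: {4,6,7} 1  {5,8,9} 1  {6,7,9} 3  {7,8,9} 3
  4 to go: {2,4,6,7} 1  {3,5,8,9} 1  {4,6,7,9} 4  {5,7,8,9} 4  {6,7,8,9} 6
  5 to go: {1,3,5,8,9} 1  {2,4,6,7,9} 5  {3,5,7,8,9} 5  {4,6,7,8,9} 10  {5,6,7,8,9} 10
  6 to go: {0,1,3,5,8,9} 1  {1,3,5,7,8,9} 6  {2,4,6,7,8,9} 15  {3,5,6,7,8,9} 15  {4,5,6,7,8,9} 20
  7 to go: {0,1,3,5,7,8,9} 7  {1,3,5,6,7,8,9} 21  {2,4,5,6,7,8,9} 35  {3,4,5,6,7,8,9} 35
  8 to go: {0,1,3,5,6,7,8,9} 28  {1,3,4,5,6,7,8,9} 56  {2,3,4,5,6,7,8,9} 70
  if 0:b drops first: 126 orders
  if 2:d drops first: 84 orders
heap linearizations: 210

210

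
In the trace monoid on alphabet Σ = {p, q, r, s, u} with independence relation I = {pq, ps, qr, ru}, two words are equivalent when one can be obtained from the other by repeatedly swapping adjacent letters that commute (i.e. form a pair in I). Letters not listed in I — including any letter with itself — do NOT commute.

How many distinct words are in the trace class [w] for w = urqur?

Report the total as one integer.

drop 0:u onto floor
drop 1:r onto floor
drop 2:q onto {0:u}
drop 3:u onto {2:q}
drop 4:r onto {1:r}
ground layer = {0:u, 1:r}
drop-orders for the pieces not yet dropped (sum over which currently-grounded one goes next):
  1 to go: {3} 1  {4} 1
  2 to go: {1,4} 1  {2,3} 1  {3,4} 2
  3 to go: {0,2,3} 1  {1,3,4} 3  {2,3,4} 3
  if 0:u drops first: 6 orders
  if 1:r drops first: 4 orders
heap linearizations: 10

10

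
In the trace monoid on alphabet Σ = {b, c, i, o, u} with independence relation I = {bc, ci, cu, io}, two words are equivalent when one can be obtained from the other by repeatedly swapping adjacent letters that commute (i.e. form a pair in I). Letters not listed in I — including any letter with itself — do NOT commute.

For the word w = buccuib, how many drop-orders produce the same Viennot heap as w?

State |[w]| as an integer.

21

piece 0:b — minimal
piece 1:u rests on {0:b}
piece 2:c — minimal
piece 3:c rests on {2:c}
piece 4:u rests on {1:u}
piece 5:i rests on {4:u}
piece 6:b rests on {5:i}
minimal pieces: {0:b, 2:c}
ways to finish when only these pieces remain (= sum over removing one remaining piece with nothing left below it):
  1 left: {3}→1  {6}→1
  2 left: {2,3}→1  {3,6}→2  {5,6}→1
  3 left: {2,3,6}→3  {3,5,6}→3  {4,5,6}→1
  4 left: {1,4,5,6}→1  {2,3,5,6}→6  {3,4,5,6}→4
  5 left: {0,1,4,5,6}→1  {1,3,4,5,6}→5  {2,3,4,5,6}→10
  placing 0:b first → 15 extensions
  placing 2:c first → 6 extensions
total linear extensions = 21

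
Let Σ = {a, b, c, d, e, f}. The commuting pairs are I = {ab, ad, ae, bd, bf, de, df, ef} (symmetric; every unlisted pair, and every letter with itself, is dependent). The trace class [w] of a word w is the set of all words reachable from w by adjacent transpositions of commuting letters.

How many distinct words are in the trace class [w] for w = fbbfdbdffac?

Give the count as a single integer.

#0=f has no predecessor
#1=b has no predecessor
#2=b depends on [1:b]
#3=f depends on [0:f]
#4=d has no predecessor
#5=b depends on [2:b]
#6=d depends on [4:d]
#7=f depends on [3:f]
#8=f depends on [7:f]
#9=a depends on [8:f]
#10=c depends on [5:b, 6:d, 9:a]
sources: [0:f, 1:b, 4:d]
N(rest) = Σ N(rest − s) over sources s of rest; N(one piece) = 1:
  size 1 → [10]=1
  size 2 → [5,10]=1  [6,10]=1  [9,10]=1
  size 3 → [2,5,10]=1  [4,6,10]=1  [5,6,10]=2  [5,9,10]=2  [6,9,10]=2  [8,9,10]=1
  size 4 → [1,2,5,10]=1  [2,5,6,10]=3  [2,5,9,10]=3  [4,5,6,10]=3  [4,6,9,10]=3  [5,6,9,10]=6  [5,8,9,10]=3  [6,8,9,10]=3  [7,8,9,10]=1
  size 5 → [1,2,5,6,10]=4  [1,2,5,9,10]=4  [2,4,5,6,10]=6  [2,5,6,9,10]=12  [2,5,8,9,10]=6  [3,7,8,9,10]=1  [4,5,6,9,10]=12  [4,6,8,9,10]=6  [5,6,8,9,10]=12  [5,7,8,9,10]=4  [6,7,8,9,10]=4
  size 6 → [0,3,7,8,9,10]=1  [1,2,4,5,6,10]=10  [1,2,5,6,9,10]=20  [1,2,5,8,9,10]=10  [2,4,5,6,9,10]=30  [2,5,6,8,9,10]=30  [2,5,7,8,9,10]=10  [3,5,7,8,9,10]=5  [3,6,7,8,9,10]=5  [4,5,6,8,9,10]=30  [4,6,7,8,9,10]=10  [5,6,7,8,9,10]=20
  size 7 → [0,3,5,7,8,9,10]=6  [0,3,6,7,8,9,10]=6  [1,2,4,5,6,9,10]=60  [1,2,5,6,8,9,10]=60  [1,2,5,7,8,9,10]=20  [2,3,5,7,8,9,10]=15  [2,4,5,6,8,9,10]=90  [2,5,6,7,8,9,10]=60  [3,4,6,7,8,9,10]=15  [3,5,6,7,8,9,10]=30  [4,5,6,7,8,9,10]=60
  size 8 → [0,2,3,5,7,8,9,10]=21  [0,3,4,6,7,8,9,10]=21  [0,3,5,6,7,8,9,10]=42  [1,2,3,5,7,8,9,10]=35  [1,2,4,5,6,8,9,10]=210  [1,2,5,6,7,8,9,10]=140  [2,3,5,6,7,8,9,10]=105  [2,4,5,6,7,8,9,10]=210  [3,4,5,6,7,8,9,10]=105
  size 9 → [0,1,2,3,5,7,8,9,10]=56  [0,2,3,5,6,7,8,9,10]=168  [0,3,4,5,6,7,8,9,10]=168  [1,2,3,5,6,7,8,9,10]=280  [1,2,4,5,6,7,8,9,10]=560  [2,3,4,5,6,7,8,9,10]=420
  first=0(f) contributes 1260
  first=1(b) contributes 756
  first=4(d) contributes 504
|[w]| = 2520

2520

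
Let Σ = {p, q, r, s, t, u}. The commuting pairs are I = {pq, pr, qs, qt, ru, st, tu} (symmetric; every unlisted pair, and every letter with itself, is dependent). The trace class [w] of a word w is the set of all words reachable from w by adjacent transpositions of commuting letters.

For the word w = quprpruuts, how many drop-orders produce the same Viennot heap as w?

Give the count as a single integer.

67

#0=q has no predecessor
#1=u depends on [0:q]
#2=p depends on [1:u]
#3=r depends on [0:q]
#4=p depends on [2:p]
#5=r depends on [3:r]
#6=u depends on [4:p]
#7=u depends on [6:u]
#8=t depends on [4:p, 5:r]
#9=s depends on [5:r, 7:u]
sources: [0:q]
N(rest) = Σ N(rest − s) over sources s of rest; N(one piece) = 1:
  size 1 → [8]=1  [9]=1
  size 2 → [7,9]=1  [8,9]=2
  size 3 → [5,8,9]=2  [6,7,9]=1  [7,8,9]=3
  size 4 → [3,5,8,9]=2  [5,7,8,9]=5  [6,7,8,9]=4
  size 5 → [3,5,7,8,9]=7  [4,6,7,8,9]=4  [5,6,7,8,9]=9
  size 6 → [2,4,6,7,8,9]=4  [3,5,6,7,8,9]=16  [4,5,6,7,8,9]=13
  size 7 → [1,2,4,6,7,8,9]=4  [2,4,5,6,7,8,9]=17  [3,4,5,6,7,8,9]=29
  size 8 → [1,2,4,5,6,7,8,9]=21  [2,3,4,5,6,7,8,9]=46
  first=0(q) contributes 67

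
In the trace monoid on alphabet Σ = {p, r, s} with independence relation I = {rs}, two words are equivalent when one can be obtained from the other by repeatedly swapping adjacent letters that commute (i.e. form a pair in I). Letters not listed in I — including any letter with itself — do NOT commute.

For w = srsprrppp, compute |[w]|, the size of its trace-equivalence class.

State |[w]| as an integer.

0(s) covers ∅
1(r) covers ∅
2(s) covers 0:s
3(p) covers 1:r, 2:s
4(r) covers 3:p
5(r) covers 4:r
6(p) covers 5:r
7(p) covers 6:p
8(p) covers 7:p
floor of heap: 0:s, 1:r
completions by unplaced set U, small U first (add the entries for U minus each lowest piece of U):
  |U|=1: {8}:1
  |U|=2: {7,8}:1
  |U|=3: {6,7,8}:1
  |U|=4: {5,6,7,8}:1
  |U|=5: {4,5,6,7,8}:1
  |U|=6: {3,4,5,6,7,8}:1
  |U|=7: {1,3,4,5,6,7,8}:1  {2,3,4,5,6,7,8}:1
  start at 0(s): 2
  start at 1(r): 1
sum over floor = 3

3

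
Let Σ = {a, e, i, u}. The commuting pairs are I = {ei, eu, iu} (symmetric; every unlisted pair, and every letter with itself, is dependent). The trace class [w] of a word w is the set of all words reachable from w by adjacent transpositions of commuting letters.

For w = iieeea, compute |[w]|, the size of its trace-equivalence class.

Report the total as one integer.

10

drop 0:i onto floor
drop 1:i onto {0:i}
drop 2:e onto floor
drop 3:e onto {2:e}
drop 4:e onto {3:e}
drop 5:a onto {1:i, 4:e}
ground layer = {0:i, 2:e}
drop-orders for the pieces not yet dropped (sum over which currently-grounded one goes next):
  1 to go: {5} 1
  2 to go: {1,5} 1  {4,5} 1
  3 to go: {0,1,5} 1  {1,4,5} 2  {3,4,5} 1
  4 to go: {0,1,4,5} 3  {1,3,4,5} 3  {2,3,4,5} 1
  if 0:i drops first: 4 orders
  if 2:e drops first: 6 orders
heap linearizations: 10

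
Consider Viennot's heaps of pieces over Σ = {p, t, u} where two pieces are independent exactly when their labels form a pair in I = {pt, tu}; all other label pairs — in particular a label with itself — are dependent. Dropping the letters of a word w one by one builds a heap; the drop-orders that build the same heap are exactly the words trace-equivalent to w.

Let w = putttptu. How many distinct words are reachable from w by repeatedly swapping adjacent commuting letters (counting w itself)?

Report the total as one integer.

piece 0:p — minimal
piece 1:u rests on {0:p}
piece 2:t — minimal
piece 3:t rests on {2:t}
piece 4:t rests on {3:t}
piece 5:p rests on {1:u}
piece 6:t rests on {4:t}
piece 7:u rests on {5:p}
minimal pieces: {0:p, 2:t}
ways to finish when only these pieces remain (= sum over removing one remaining piece with nothing left below it):
  1 left: {6}→1  {7}→1
  2 left: {4,6}→1  {5,7}→1  {6,7}→2
  3 left: {1,5,7}→1  {3,4,6}→1  {4,6,7}→3  {5,6,7}→3
  4 left: {0,1,5,7}→1  {1,5,6,7}→4  {2,3,4,6}→1  {3,4,6,7}→4  {4,5,6,7}→6
  5 left: {0,1,5,6,7}→5  {1,4,5,6,7}→10  {2,3,4,6,7}→5  {3,4,5,6,7}→10
  6 left: {0,1,4,5,6,7}→15  {1,3,4,5,6,7}→20  {2,3,4,5,6,7}→15
  placing 0:p first → 35 extensions
  placing 2:t first → 35 extensions
total linear extensions = 70

70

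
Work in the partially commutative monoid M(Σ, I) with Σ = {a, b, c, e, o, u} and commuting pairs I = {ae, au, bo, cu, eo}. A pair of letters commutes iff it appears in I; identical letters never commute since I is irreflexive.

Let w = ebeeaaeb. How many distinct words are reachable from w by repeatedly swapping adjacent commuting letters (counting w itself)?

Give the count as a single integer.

10

piece 0:e — minimal
piece 1:b rests on {0:e}
piece 2:e rests on {1:b}
piece 3:e rests on {2:e}
piece 4:a rests on {1:b}
piece 5:a rests on {4:a}
piece 6:e rests on {3:e}
piece 7:b rests on {5:a, 6:e}
minimal pieces: {0:e}
ways to finish when only these pieces remain (= sum over removing one remaining piece with nothing left below it):
  1 left: {7}→1
  2 left: {5,7}→1  {6,7}→1
  3 left: {3,6,7}→1  {4,5,7}→1  {5,6,7}→2
  4 left: {2,3,6,7}→1  {3,5,6,7}→3  {4,5,6,7}→3
  5 left: {2,3,5,6,7}→4  {3,4,5,6,7}→6
  6 left: {2,3,4,5,6,7}→10
  placing 0:e first → 10 extensions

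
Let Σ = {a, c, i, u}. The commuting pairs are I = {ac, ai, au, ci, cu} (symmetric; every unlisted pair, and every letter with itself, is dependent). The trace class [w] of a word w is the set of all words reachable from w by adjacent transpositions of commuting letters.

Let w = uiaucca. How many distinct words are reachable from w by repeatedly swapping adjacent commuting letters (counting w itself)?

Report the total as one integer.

210

#0=u has no predecessor
#1=i depends on [0:u]
#2=a has no predecessor
#3=u depends on [1:i]
#4=c has no predecessor
#5=c depends on [4:c]
#6=a depends on [2:a]
sources: [0:u, 2:a, 4:c]
N(rest) = Σ N(rest − s) over sources s of rest; N(one piece) = 1:
  size 1 → [3]=1  [5]=1  [6]=1
  size 2 → [1,3]=1  [2,6]=1  [3,5]=2  [3,6]=2  [4,5]=1  [5,6]=2
  size 3 → [0,1,3]=1  [1,3,5]=3  [1,3,6]=3  [2,3,6]=3  [2,5,6]=3  [3,4,5]=3  [3,5,6]=6  [4,5,6]=3
  size 4 → [0,1,3,5]=4  [0,1,3,6]=4  [1,2,3,6]=6  [1,3,4,5]=6  [1,3,5,6]=12  [2,3,5,6]=12  [2,4,5,6]=6  [3,4,5,6]=12
  size 5 → [0,1,2,3,6]=10  [0,1,3,4,5]=10  [0,1,3,5,6]=20  [1,2,3,5,6]=30  [1,3,4,5,6]=30  [2,3,4,5,6]=30
  first=0(u) contributes 90
  first=2(a) contributes 60
  first=4(c) contributes 60
|[w]| = 210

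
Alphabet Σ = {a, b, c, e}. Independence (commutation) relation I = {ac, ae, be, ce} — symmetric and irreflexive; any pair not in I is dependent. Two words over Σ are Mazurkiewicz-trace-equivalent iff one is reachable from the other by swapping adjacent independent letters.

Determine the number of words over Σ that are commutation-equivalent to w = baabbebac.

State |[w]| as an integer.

0(b) covers ∅
1(a) covers 0:b
2(a) covers 1:a
3(b) covers 2:a
4(b) covers 3:b
5(e) covers ∅
6(b) covers 4:b
7(a) covers 6:b
8(c) covers 6:b
floor of heap: 0:b, 5:e
completions by unplaced set U, small U first (add the entries for U minus each lowest piece of U):
  |U|=1: {5}:1  {7}:1  {8}:1
  |U|=2: {5,7}:2  {5,8}:2  {7,8}:2
  |U|=3: {5,7,8}:6  {6,7,8}:2
  |U|=4: {4,6,7,8}:2  {5,6,7,8}:8
  |U|=5: {3,4,6,7,8}:2  {4,5,6,7,8}:10
  |U|=6: {2,3,4,6,7,8}:2  {3,4,5,6,7,8}:12
  |U|=7: {1,2,3,4,6,7,8}:2  {2,3,4,5,6,7,8}:14
  start at 0(b): 16
  start at 5(e): 2
sum over floor = 18

18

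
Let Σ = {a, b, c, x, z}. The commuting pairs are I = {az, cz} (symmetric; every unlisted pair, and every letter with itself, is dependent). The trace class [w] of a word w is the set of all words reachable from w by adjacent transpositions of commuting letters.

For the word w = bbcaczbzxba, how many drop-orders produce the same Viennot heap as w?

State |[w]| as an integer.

0(b) covers ∅
1(b) covers 0:b
2(c) covers 1:b
3(a) covers 2:c
4(c) covers 3:a
5(z) covers 1:b
6(b) covers 4:c, 5:z
7(z) covers 6:b
8(x) covers 7:z
9(b) covers 8:x
10(a) covers 9:b
floor of heap: 0:b
completions by unplaced set U, small U first (add the entries for U minus each lowest piece of U):
  |U|=1: {10}:1
  |U|=2: {9,10}:1
  |U|=3: {8,9,10}:1
  |U|=4: {7,8,9,10}:1
  |U|=5: {6,7,8,9,10}:1
  |U|=6: {4,6,7,8,9,10}:1  {5,6,7,8,9,10}:1
  |U|=7: {3,4,6,7,8,9,10}:1  {4,5,6,7,8,9,10}:2
  |U|=8: {2,3,4,6,7,8,9,10}:1  {3,4,5,6,7,8,9,10}:3
  |U|=9: {2,3,4,5,6,7,8,9,10}:4
  start at 0(b): 4

4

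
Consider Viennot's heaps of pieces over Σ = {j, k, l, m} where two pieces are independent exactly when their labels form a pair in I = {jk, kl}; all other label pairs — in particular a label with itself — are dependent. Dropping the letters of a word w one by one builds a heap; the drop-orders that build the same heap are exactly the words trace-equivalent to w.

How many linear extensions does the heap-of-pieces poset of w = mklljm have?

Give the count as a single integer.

#0=m has no predecessor
#1=k depends on [0:m]
#2=l depends on [0:m]
#3=l depends on [2:l]
#4=j depends on [3:l]
#5=m depends on [1:k, 4:j]
sources: [0:m]
N(rest) = Σ N(rest − s) over sources s of rest; N(one piece) = 1:
  size 1 → [5]=1
  size 2 → [1,5]=1  [4,5]=1
  size 3 → [1,4,5]=2  [3,4,5]=1
  size 4 → [1,3,4,5]=3  [2,3,4,5]=1
  first=0(m) contributes 4

4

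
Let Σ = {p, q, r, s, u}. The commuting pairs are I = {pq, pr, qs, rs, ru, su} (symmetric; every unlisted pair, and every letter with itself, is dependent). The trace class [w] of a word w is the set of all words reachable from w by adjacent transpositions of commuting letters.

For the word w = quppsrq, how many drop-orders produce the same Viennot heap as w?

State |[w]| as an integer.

0(q) covers ∅
1(u) covers 0:q
2(p) covers 1:u
3(p) covers 2:p
4(s) covers 3:p
5(r) covers 0:q
6(q) covers 1:u, 5:r
floor of heap: 0:q
completions by unplaced set U, small U first (add the entries for U minus each lowest piece of U):
  |U|=1: {4}:1  {6}:1
  |U|=2: {3,4}:1  {4,6}:2  {5,6}:1
  |U|=3: {2,3,4}:1  {3,4,6}:3  {4,5,6}:3
  |U|=4: {2,3,4,6}:4  {3,4,5,6}:6
  |U|=5: {1,2,3,4,6}:4  {2,3,4,5,6}:10
  start at 0(q): 14

14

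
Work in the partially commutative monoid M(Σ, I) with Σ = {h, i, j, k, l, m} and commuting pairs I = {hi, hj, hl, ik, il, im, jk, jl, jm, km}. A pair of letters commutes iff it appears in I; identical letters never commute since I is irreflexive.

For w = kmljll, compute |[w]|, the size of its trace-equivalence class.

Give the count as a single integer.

piece 0:k — minimal
piece 1:m — minimal
piece 2:l rests on {0:k, 1:m}
piece 3:j — minimal
piece 4:l rests on {2:l}
piece 5:l rests on {4:l}
minimal pieces: {0:k, 1:m, 3:j}
ways to finish when only these pieces remain (= sum over removing one remaining piece with nothing left below it):
  1 left: {3}→1  {5}→1
  2 left: {3,5}→2  {4,5}→1
  3 left: {2,4,5}→1  {3,4,5}→3
  4 left: {0,2,4,5}→1  {1,2,4,5}→1  {2,3,4,5}→4
  placing 0:k first → 5 extensions
  placing 1:m first → 5 extensions
  placing 3:j first → 2 extensions
total linear extensions = 12

12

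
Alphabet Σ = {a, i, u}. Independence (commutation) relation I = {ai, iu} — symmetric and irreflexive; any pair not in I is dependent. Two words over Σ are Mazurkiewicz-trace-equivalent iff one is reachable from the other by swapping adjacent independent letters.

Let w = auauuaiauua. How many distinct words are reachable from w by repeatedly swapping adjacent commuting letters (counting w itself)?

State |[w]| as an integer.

drop 0:a onto floor
drop 1:u onto {0:a}
drop 2:a onto {1:u}
drop 3:u onto {2:a}
drop 4:u onto {3:u}
drop 5:a onto {4:u}
drop 6:i onto floor
drop 7:a onto {5:a}
drop 8:u onto {7:a}
drop 9:u onto {8:u}
drop 10:a onto {9:u}
ground layer = {0:a, 6:i}
drop-orders for the pieces not yet dropped (sum over which currently-grounded one goes next):
  1 to go: {6} 1  {10} 1
  2 to go: {6,10} 2  {9,10} 1
  3 to go: {6,9,10} 3  {8,9,10} 1
  4 to go: {6,8,9,10} 4  {7,8,9,10} 1
  5 to go: {5,7,8,9,10} 1  {6,7,8,9,10} 5
  6 to go: {4,5,7,8,9,10} 1  {5,6,7,8,9,10} 6
  7 to go: {3,4,5,7,8,9,10} 1  {4,5,6,7,8,9,10} 7
  8 to go: {2,3,4,5,7,8,9,10} 1  {3,4,5,6,7,8,9,10} 8
  9 to go: {1,2,3,4,5,7,8,9,10} 1  {2,3,4,5,6,7,8,9,10} 9
  if 0:a drops first: 10 orders
  if 6:i drops first: 1 orders
heap linearizations: 11

11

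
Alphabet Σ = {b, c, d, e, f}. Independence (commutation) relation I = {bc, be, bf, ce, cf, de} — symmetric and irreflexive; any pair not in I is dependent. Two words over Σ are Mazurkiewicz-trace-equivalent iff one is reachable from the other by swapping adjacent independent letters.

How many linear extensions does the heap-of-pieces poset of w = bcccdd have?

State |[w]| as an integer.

piece 0:b — minimal
piece 1:c — minimal
piece 2:c rests on {1:c}
piece 3:c rests on {2:c}
piece 4:d rests on {0:b, 3:c}
piece 5:d rests on {4:d}
minimal pieces: {0:b, 1:c}
ways to finish when only these pieces remain (= sum over removing one remaining piece with nothing left below it):
  1 left: {5}→1
  2 left: {4,5}→1
  3 left: {0,4,5}→1  {3,4,5}→1
  4 left: {0,3,4,5}→2  {2,3,4,5}→1
  placing 0:b first → 1 extensions
  placing 1:c first → 3 extensions
total linear extensions = 4

4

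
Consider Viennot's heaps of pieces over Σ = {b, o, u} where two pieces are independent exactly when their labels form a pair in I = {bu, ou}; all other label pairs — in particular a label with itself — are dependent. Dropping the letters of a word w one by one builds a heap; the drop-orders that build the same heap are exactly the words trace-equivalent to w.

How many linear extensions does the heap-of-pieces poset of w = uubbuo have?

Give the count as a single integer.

20

#0=u has no predecessor
#1=u depends on [0:u]
#2=b has no predecessor
#3=b depends on [2:b]
#4=u depends on [1:u]
#5=o depends on [3:b]
sources: [0:u, 2:b]
N(rest) = Σ N(rest − s) over sources s of rest; N(one piece) = 1:
  size 1 → [4]=1  [5]=1
  size 2 → [1,4]=1  [3,5]=1  [4,5]=2
  size 3 → [0,1,4]=1  [1,4,5]=3  [2,3,5]=1  [3,4,5]=3
  size 4 → [0,1,4,5]=4  [1,3,4,5]=6  [2,3,4,5]=4
  first=0(u) contributes 10
  first=2(b) contributes 10
|[w]| = 20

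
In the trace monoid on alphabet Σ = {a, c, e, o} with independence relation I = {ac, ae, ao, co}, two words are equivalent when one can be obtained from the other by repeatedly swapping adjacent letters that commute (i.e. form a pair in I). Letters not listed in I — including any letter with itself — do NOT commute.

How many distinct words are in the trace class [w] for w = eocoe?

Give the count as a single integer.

3

0(e) covers ∅
1(o) covers 0:e
2(c) covers 0:e
3(o) covers 1:o
4(e) covers 2:c, 3:o
floor of heap: 0:e
completions by unplaced set U, small U first (add the entries for U minus each lowest piece of U):
  |U|=1: {4}:1
  |U|=2: {2,4}:1  {3,4}:1
  |U|=3: {1,3,4}:1  {2,3,4}:2
  start at 0(e): 3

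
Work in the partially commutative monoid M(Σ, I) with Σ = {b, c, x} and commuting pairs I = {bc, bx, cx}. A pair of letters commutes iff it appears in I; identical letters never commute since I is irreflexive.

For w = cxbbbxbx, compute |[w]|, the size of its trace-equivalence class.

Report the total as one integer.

280

#0=c has no predecessor
#1=x has no predecessor
#2=b has no predecessor
#3=b depends on [2:b]
#4=b depends on [3:b]
#5=x depends on [1:x]
#6=b depends on [4:b]
#7=x depends on [5:x]
sources: [0:c, 1:x, 2:b]
N(rest) = Σ N(rest − s) over sources s of rest; N(one piece) = 1:
  size 1 → [0]=1  [6]=1  [7]=1
  size 2 → [0,6]=2  [0,7]=2  [4,6]=1  [5,7]=1  [6,7]=2
  size 3 → [0,4,6]=3  [0,5,7]=3  [0,6,7]=6  [1,5,7]=1  [3,4,6]=1  [4,6,7]=3  [5,6,7]=3
  size 4 → [0,1,5,7]=4  [0,3,4,6]=4  [0,4,6,7]=12  [0,5,6,7]=12  [1,5,6,7]=4  [2,3,4,6]=1  [3,4,6,7]=4  [4,5,6,7]=6
  size 5 → [0,1,5,6,7]=20  [0,2,3,4,6]=5  [0,3,4,6,7]=20  [0,4,5,6,7]=30  [1,4,5,6,7]=10  [2,3,4,6,7]=5  [3,4,5,6,7]=10
  size 6 → [0,1,4,5,6,7]=60  [0,2,3,4,6,7]=30  [0,3,4,5,6,7]=60  [1,3,4,5,6,7]=20  [2,3,4,5,6,7]=15
  first=0(c) contributes 35
  first=1(x) contributes 105
  first=2(b) contributes 140
|[w]| = 280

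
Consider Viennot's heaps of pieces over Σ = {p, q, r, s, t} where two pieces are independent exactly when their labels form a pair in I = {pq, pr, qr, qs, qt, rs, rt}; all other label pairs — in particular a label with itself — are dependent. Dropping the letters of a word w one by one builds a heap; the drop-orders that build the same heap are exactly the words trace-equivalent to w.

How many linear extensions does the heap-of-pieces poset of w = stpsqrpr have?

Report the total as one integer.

drop 0:s onto floor
drop 1:t onto {0:s}
drop 2:p onto {1:t}
drop 3:s onto {2:p}
drop 4:q onto floor
drop 5:r onto floor
drop 6:p onto {3:s}
drop 7:r onto {5:r}
ground layer = {0:s, 4:q, 5:r}
drop-orders for the pieces not yet dropped (sum over which currently-grounded one goes next):
  1 to go: {4} 1  {6} 1  {7} 1
  2 to go: {3,6} 1  {4,6} 2  {4,7} 2  {5,7} 1  {6,7} 2
  3 to go: {2,3,6} 1  {3,4,6} 3  {3,6,7} 3  {4,5,7} 3  {4,6,7} 6  {5,6,7} 3
  4 to go: {1,2,3,6} 1  {2,3,4,6} 4  {2,3,6,7} 4  {3,4,6,7} 12  {3,5,6,7} 6  {4,5,6,7} 12
  5 to go: {0,1,2,3,6} 1  {1,2,3,4,6} 5  {1,2,3,6,7} 5  {2,3,4,6,7} 20  {2,3,5,6,7} 10  {3,4,5,6,7} 30
  6 to go: {0,1,2,3,4,6} 6  {0,1,2,3,6,7} 6  {1,2,3,4,6,7} 30  {1,2,3,5,6,7} 15  {2,3,4,5,6,7} 60
  if 0:s drops first: 105 orders
  if 4:q drops first: 21 orders
  if 5:r drops first: 42 orders
heap linearizations: 168

168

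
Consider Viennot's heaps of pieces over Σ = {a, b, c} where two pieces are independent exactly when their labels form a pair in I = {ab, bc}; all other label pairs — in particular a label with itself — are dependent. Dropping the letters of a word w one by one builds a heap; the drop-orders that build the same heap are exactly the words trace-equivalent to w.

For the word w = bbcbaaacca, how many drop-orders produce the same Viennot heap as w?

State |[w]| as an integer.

120

#0=b has no predecessor
#1=b depends on [0:b]
#2=c has no predecessor
#3=b depends on [1:b]
#4=a depends on [2:c]
#5=a depends on [4:a]
#6=a depends on [5:a]
#7=c depends on [6:a]
#8=c depends on [7:c]
#9=a depends on [8:c]
sources: [0:b, 2:c]
N(rest) = Σ N(rest − s) over sources s of rest; N(one piece) = 1:
  size 1 → [3]=1  [9]=1
  size 2 → [1,3]=1  [3,9]=2  [8,9]=1
  size 3 → [0,1,3]=1  [1,3,9]=3  [3,8,9]=3  [7,8,9]=1
  size 4 → [0,1,3,9]=4  [1,3,8,9]=6  [3,7,8,9]=4  [6,7,8,9]=1
  size 5 → [0,1,3,8,9]=10  [1,3,7,8,9]=10  [3,6,7,8,9]=5  [5,6,7,8,9]=1
  size 6 → [0,1,3,7,8,9]=20  [1,3,6,7,8,9]=15  [3,5,6,7,8,9]=6  [4,5,6,7,8,9]=1
  size 7 → [0,1,3,6,7,8,9]=35  [1,3,5,6,7,8,9]=21  [2,4,5,6,7,8,9]=1  [3,4,5,6,7,8,9]=7
  size 8 → [0,1,3,5,6,7,8,9]=56  [1,3,4,5,6,7,8,9]=28  [2,3,4,5,6,7,8,9]=8
  first=0(b) contributes 36
  first=2(c) contributes 84
|[w]| = 120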